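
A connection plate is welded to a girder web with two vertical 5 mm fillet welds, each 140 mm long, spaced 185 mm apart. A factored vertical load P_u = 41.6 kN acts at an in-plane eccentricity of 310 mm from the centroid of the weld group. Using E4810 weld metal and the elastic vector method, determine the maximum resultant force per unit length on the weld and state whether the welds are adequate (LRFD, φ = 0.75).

E48XX → F_EXX = 480 MPa.
Total weld length L_w = 280 mm. Treat welds as unit-width lines.
Polar moment about centroid: J = 2[d³/12 + d(b/2)²] = 2[140³/12 + 140×92.5²] = 2853000 mm³.
Direct shear f_v = P/L_w = 41.6×10³ / 280 = 148.6 N/mm (vertical).
Torsion M = P·e = 41.6×10³ × 310 = 12896000 N·mm.
Critical point at (x, y) = (92.5, 70) from centroid. f_tx = M·y/J = 316.4 N/mm; f_ty = M·x/J = 418.1 N/mm.
Resultant f_max = √[f_tx² + (f_v + f_ty)²] = √[316.4² + (148.6 + 418.1)²] = 649 N/mm.
Capacity per unit length: φr_n = 0.75 × 0.6 × 480 × (0.707 × 5) = 763.6 N/mm.
649 ≤ 763.6 → adequate.

f_max ≈ 649 N/mm; adequate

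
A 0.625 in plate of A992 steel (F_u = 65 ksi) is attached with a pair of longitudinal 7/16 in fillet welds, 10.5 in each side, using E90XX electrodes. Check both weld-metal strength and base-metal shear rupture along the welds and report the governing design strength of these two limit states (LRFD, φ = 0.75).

E90XX → F_EXX = 90 ksi.
t_e = 0.707 × 0.4375 = 0.3093 in; L = 21 in.
Weld metal: φR_n = 0.75 × 0.6 × 90 × 0.3093 × 21 = 263.1 kip.
Base metal (shear rupture): φR_n = 0.75 × 0.6 × 65 × 0.625 × 21 = 383.9 kip.
Governing: weld metal.

φR_n ≈ 263 kip (weld metal governs)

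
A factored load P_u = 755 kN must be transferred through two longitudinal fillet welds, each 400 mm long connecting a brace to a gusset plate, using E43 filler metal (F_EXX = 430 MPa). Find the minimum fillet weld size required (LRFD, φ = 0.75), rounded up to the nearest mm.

Total weld length L = 800 mm.
Required throat t_e = P_u / (φ × 0.6 F_EXX × L) = 755 / (0.75 × 0.6 × 430 × 800 × 10⁻³) = 4.877 mm.
Required leg w = t_e / 0.707 = 6.899 mm → use 7 mm.

w = 7 mm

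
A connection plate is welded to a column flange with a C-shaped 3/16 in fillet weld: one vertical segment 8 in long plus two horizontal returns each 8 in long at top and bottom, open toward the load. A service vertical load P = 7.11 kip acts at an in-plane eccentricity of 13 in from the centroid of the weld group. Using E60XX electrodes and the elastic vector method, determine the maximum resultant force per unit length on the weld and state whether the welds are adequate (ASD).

f_max ≈ 1.56 kip/in; adequate

E60XX → F_EXX = 60 ksi.
Total weld length L_w = 24 in. Treat welds as unit-width lines.
Centroid: x̄ = 2×8×4 / 24 = 2.667 in from the vertical weld.
Polar moment about centroid: J = I_x + I_y = [8³/12 + 2×8×4²] + [8×2.667² + 2(8³/12 + 8×1.333²)] = 469.3 in³.
Direct shear f_v = P/L_w = 7.11 / 24 = 0.2963 kip/in (vertical).
Torsion M = P·e = 7.11 × 13 = 92.43 kip·in.
Critical point at (x, y) = (5.333, 4) from centroid. f_tx = M·y/J = 0.7878 kip/in; f_ty = M·x/J = 1.05 kip/in.
Resultant f_max = √[f_tx² + (f_v + f_ty)²] = √[0.7878² + (0.2963 + 1.05)²] = 1.56 kip/in.
Capacity per unit length: r_n/Ω = (1/2.0) × 0.6 × 60 × (0.707 × 0.1875) = 2.386 kip/in.
1.56 ≤ 2.386 → adequate.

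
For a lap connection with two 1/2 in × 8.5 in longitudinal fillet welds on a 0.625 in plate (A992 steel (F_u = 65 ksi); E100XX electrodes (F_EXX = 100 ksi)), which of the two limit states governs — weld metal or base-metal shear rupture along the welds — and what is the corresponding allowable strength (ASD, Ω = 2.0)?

R_n/Ω ≈ 180 kips (weld metal governs)

t_e = 0.707 × 0.5 = 0.3535 in; L = 17 in.
Weld metal: R_n/Ω = (1/2.0) × 0.6 × 100 × 0.3535 × 17 = 180.3 kips.
Base metal (shear rupture): R_n/Ω = (1/2.0) × 0.6 × 65 × 0.625 × 17 = 207.2 kips.
Governing: weld metal.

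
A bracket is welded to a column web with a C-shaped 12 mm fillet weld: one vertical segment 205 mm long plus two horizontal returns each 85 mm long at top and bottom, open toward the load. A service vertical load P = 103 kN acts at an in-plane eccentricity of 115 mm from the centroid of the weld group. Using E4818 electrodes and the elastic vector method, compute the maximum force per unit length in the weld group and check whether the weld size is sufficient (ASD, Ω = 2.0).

E48XX → F_EXX = 480 MPa.
Total weld length L_w = 375 mm. Treat welds as unit-width lines.
Centroid: x̄ = 2×85×42.5 / 375 = 19.27 mm from the vertical weld.
Polar moment about centroid: J = I_x + I_y = [205³/12 + 2×85×102.5²] + [205×19.27² + 2(85³/12 + 85×23.23²)] = 2774000 mm³.
Direct shear f_v = P/L_w = 103×10³ / 375 = 274.7 N/mm (vertical).
Torsion M = P·e = 103×10³ × 115 = 11845000 N·mm.
Critical point at (x, y) = (65.73, 102.5) from centroid. f_tx = M·y/J = 437.6 N/mm; f_ty = M·x/J = 280.7 N/mm.
Resultant f_max = √[f_tx² + (f_v + f_ty)²] = √[437.6² + (274.7 + 280.7)²] = 707.1 N/mm.
Capacity per unit length: r_n/Ω = (1/2.0) × 0.6 × 480 × (0.707 × 12) = 1222 N/mm.
707.1 ≤ 1222 → adequate.

f_max ≈ 707 N/mm; adequate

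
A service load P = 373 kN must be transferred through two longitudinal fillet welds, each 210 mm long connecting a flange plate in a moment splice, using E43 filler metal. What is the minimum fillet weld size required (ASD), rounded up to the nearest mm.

E43XX → F_EXX = 430 MPa.
Total weld length L = 420 mm.
Required throat t_e = P × Ω / (0.6 F_EXX × L) = 373 × 2.0 / (0.6 × 430 × 420 × 10⁻³) = 6.884 mm.
Required leg w = t_e / 0.707 = 9.738 mm → use 10 mm.

w = 10 mm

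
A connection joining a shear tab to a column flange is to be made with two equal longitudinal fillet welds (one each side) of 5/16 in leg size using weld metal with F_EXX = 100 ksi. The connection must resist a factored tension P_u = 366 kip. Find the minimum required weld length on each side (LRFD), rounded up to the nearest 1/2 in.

Throat t_e = 0.707 × 0.3125 = 0.2209 in.
φr_n = 0.75 × 0.6 × 100 × 0.2209 = 9.942 kip/in.
L_req = P_u / φr_n = 366 / 9.942 = 36.81 in total.
Per side: 36.81 / 2 = 18.41 in.
Round up → use L = 18.5 in on each side.

L = 18.5 in on each side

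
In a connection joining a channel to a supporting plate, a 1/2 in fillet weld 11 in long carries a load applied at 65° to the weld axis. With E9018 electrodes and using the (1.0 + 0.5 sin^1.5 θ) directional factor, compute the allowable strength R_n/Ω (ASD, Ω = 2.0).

E90XX → F_EXX = 90 ksi.
t_e = 0.707 × 0.5 = 0.3535 in; A_we = 0.3535 × 11 = 3.888 in².
Directional factor: 1.0 + 0.5 sin^1.5(65°) = 1.431.
F_nw = 0.6 × 90 × 1.431 = 77.3 ksi.
R_n/Ω = (77.3 × 3.888) / 2.0 = 150.3 kip.

R_n/Ω ≈ 150 kip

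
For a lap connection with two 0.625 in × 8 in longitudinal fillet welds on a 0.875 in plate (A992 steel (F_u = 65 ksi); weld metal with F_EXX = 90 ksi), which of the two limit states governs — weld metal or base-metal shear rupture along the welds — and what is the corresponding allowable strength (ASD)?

R_n/Ω ≈ 191 kip (weld metal governs)

t_e = 0.707 × 0.625 = 0.4419 in; L = 16 in.
Weld metal: R_n/Ω = (1/2.0) × 0.6 × 90 × 0.4419 × 16 = 190.9 kip.
Base metal (shear rupture): R_n/Ω = (1/2.0) × 0.6 × 65 × 0.875 × 16 = 273 kip.
Governing: weld metal.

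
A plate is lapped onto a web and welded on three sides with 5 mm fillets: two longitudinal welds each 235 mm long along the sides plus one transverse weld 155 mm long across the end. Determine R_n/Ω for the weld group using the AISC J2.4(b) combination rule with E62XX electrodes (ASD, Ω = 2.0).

R_n/Ω ≈ 416 kN

E62XX → F_EXX = 620 MPa.
t_e = 0.707 × 5 = 3.535 mm.
R_nwl = 0.6 × 620 × 3.535 × 470 × 10⁻³ = 618.1 kN (longitudinal, 2 welds).
R_nwt = 0.6 × 620 × 3.535 × 155 × 10⁻³ = 203.8 kN (transverse, base value).
(i) R_nwl + R_nwt = 821.9 kN; (ii) 0.85 R_nwl + 1.5 R_nwt = 831.1 kN.
R_n = max = 831.1 kN [governs: (ii)]; R_n/Ω = 415.5 kN.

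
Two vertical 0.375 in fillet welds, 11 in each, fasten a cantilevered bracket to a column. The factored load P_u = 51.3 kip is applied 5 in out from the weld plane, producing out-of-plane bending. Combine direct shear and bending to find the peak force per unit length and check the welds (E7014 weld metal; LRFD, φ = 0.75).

E70XX → F_EXX = 70 ksi.
L_w = 2 × 11 = 22 in; section modulus (unit throat) S = 2 × L²/6 = 40.33 in².
Direct shear f_v = P/L_w = 51.3/22 = 2.332 kip/in.
Moment M = P × e = 51.3 × 5 = 256.5 kip·in; bending f_b = M/S = 6.36 kip/in.
f_max = √(f_v² + f_b²) = √(2.332² + 6.36²) = 6.774 kip/in.
φr_n = 0.75 × 0.6 × 70 × (0.707 × 0.375) = 8.351 kip/in → adequate.

f_max ≈ 6.77 kip/in; adequate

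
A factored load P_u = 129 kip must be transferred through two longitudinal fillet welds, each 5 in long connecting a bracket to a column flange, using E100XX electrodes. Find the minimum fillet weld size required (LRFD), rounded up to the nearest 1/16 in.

w = 7/16 in

E100XX → F_EXX = 100 ksi.
Total weld length L = 10 in.
Required throat t_e = P_u / (φ × 0.6 F_EXX × L) = 129 / (0.75 × 0.6 × 100 × 10) = 0.2867 in.
Required leg w = t_e / 0.707 = 0.4055 in → use 7/16 in.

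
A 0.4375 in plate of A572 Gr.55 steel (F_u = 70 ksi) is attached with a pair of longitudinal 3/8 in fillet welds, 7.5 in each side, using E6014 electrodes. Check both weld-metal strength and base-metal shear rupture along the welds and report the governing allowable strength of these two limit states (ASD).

R_n/Ω ≈ 71.6 kips (weld metal governs)

E60XX → F_EXX = 60 ksi.
t_e = 0.707 × 0.375 = 0.2651 in; L = 15 in.
Weld metal: R_n/Ω = (1/2.0) × 0.6 × 60 × 0.2651 × 15 = 71.58 kips.
Base metal (shear rupture): R_n/Ω = (1/2.0) × 0.6 × 70 × 0.4375 × 15 = 137.8 kips.
Governing: weld metal.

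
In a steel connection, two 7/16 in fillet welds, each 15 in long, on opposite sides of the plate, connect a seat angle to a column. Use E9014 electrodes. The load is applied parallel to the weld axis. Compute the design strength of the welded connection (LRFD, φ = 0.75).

E90XX → F_EXX = 90 ksi.
Effective throat t_e = 0.707 × 0.4375 = 0.3093 in.
Total length L = 30 in; A_we = 0.3093 × 30 = 9.279 in².
F_nw = 0.6 F_EXX = 0.6 × 90 = 54 ksi.
φR_n = 0.75 × 54 × 9.279 = 375.8 kips.

φR_n ≈ 376 kips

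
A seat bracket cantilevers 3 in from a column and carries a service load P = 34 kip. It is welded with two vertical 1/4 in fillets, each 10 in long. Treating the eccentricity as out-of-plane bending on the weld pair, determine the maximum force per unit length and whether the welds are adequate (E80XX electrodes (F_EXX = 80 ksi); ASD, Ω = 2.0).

f_max ≈ 3.5 kip/in; adequate

L_w = 2 × 10 = 20 in; section modulus (unit throat) S = 2 × L²/6 = 33.33 in².
Direct shear f_v = P/L_w = 34/20 = 1.7 kip/in.
Moment M = P × e = 34 × 3 = 102 kip·in; bending f_b = M/S = 3.06 kip/in.
f_max = √(f_v² + f_b²) = √(1.7² + 3.06²) = 3.501 kip/in.
r_n/Ω = (1/2.0) × 0.6 × 80 × (0.707 × 0.25) = 4.242 kip/in → adequate.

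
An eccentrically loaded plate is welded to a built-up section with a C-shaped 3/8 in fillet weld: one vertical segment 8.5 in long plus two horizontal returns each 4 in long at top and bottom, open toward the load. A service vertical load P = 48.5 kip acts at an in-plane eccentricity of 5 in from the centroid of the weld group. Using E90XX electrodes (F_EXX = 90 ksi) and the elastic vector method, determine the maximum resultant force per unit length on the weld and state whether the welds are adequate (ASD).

f_max ≈ 7.77 kip/in; NOT adequate

Total weld length L_w = 16.5 in. Treat welds as unit-width lines.
Centroid: x̄ = 2×4×2 / 16.5 = 0.9697 in from the vertical weld.
Polar moment about centroid: J = I_x + I_y = [8.5³/12 + 2×4×4.25²] + [8.5×0.9697² + 2(4³/12 + 4×1.03²)] = 222.8 in³.
Direct shear f_v = P/L_w = 48.5 / 16.5 = 2.939 kip/in (vertical).
Torsion M = P·e = 48.5 × 5 = 242.5 kip·in.
Critical point at (x, y) = (3.03, 4.25) from centroid. f_tx = M·y/J = 4.625 kip/in; f_ty = M·x/J = 3.298 kip/in.
Resultant f_max = √[f_tx² + (f_v + f_ty)²] = √[4.625² + (2.939 + 3.298)²] = 7.765 kip/in.
Capacity per unit length: r_n/Ω = (1/2.0) × 0.6 × 90 × (0.707 × 0.375) = 7.158 kip/in.
7.765 > 7.158 → NOT adequate.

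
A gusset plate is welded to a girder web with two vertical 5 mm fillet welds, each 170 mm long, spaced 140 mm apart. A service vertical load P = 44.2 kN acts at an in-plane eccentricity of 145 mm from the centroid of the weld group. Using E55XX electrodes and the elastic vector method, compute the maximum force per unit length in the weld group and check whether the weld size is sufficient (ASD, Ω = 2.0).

E55XX → F_EXX = 550 MPa.
Total weld length L_w = 340 mm. Treat welds as unit-width lines.
Polar moment about centroid: J = 2[d³/12 + d(b/2)²] = 2[170³/12 + 170×70²] = 2485000 mm³.
Direct shear f_v = P/L_w = 44.2×10³ / 340 = 130 N/mm (vertical).
Torsion M = P·e = 44.2×10³ × 145 = 6409000 N·mm.
Critical point at (x, y) = (70, 85) from centroid. f_tx = M·y/J = 219.2 N/mm; f_ty = M·x/J = 180.5 N/mm.
Resultant f_max = √[f_tx² + (f_v + f_ty)²] = √[219.2² + (130 + 180.5)²] = 380.1 N/mm.
Capacity per unit length: r_n/Ω = (1/2.0) × 0.6 × 550 × (0.707 × 5) = 583.3 N/mm.
380.1 ≤ 583.3 → adequate.

f_max ≈ 380 N/mm; adequate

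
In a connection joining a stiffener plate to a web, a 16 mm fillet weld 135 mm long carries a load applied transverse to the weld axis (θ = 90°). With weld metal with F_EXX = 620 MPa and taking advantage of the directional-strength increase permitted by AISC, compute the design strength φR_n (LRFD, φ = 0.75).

φR_n ≈ 639 kN

t_e = 0.707 × 16 = 11.31 mm; A_we = 11.31 × 135 = 1527 mm².
Directional factor: 1.0 + 0.5 sin^1.5(90°) = 1.5.
F_nw = 0.6 × 620 × 1.5 = 558 MPa.
φR_n = 0.75 × 558 × 1527 × 10⁻³ = 639.1 kN.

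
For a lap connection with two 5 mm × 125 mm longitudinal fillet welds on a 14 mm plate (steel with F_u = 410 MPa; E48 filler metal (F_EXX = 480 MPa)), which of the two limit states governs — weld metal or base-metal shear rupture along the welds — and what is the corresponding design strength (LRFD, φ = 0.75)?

φR_n ≈ 191 kN (weld metal governs)

t_e = 0.707 × 5 = 3.535 mm; L = 250 mm.
Weld metal: φR_n = 0.75 × 0.6 × 480 × 3.535 × 250 × 10⁻³ = 190.9 kN.
Base metal (shear rupture): φR_n = 0.75 × 0.6 × 410 × 14 × 250 × 10⁻³ = 645.8 kN.
Governing: weld metal.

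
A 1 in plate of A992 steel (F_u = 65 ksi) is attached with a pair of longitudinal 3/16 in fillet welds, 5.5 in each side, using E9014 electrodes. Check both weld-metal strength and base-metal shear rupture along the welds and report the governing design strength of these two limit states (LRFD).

E90XX → F_EXX = 90 ksi.
t_e = 0.707 × 0.1875 = 0.1326 in; L = 11 in.
Weld metal: φR_n = 0.75 × 0.6 × 90 × 0.1326 × 11 = 59.06 kips.
Base metal (shear rupture): φR_n = 0.75 × 0.6 × 65 × 1 × 11 = 321.8 kips.
Governing: weld metal.

φR_n ≈ 59.1 kips (weld metal governs)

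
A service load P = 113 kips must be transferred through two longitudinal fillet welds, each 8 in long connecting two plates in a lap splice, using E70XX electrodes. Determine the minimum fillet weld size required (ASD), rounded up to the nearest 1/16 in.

E70XX → F_EXX = 70 ksi.
Total weld length L = 16 in.
Required throat t_e = P × Ω / (0.6 F_EXX × L) = 113 × 2.0 / (0.6 × 70 × 16) = 0.3363 in.
Required leg w = t_e / 0.707 = 0.4757 in → use 1/2 in.

w = 1/2 in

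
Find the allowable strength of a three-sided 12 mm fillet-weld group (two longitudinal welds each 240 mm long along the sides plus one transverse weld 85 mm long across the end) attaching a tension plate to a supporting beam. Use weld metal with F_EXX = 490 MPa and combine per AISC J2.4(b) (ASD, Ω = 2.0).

t_e = 0.707 × 12 = 8.484 mm.
R_nwl = 0.6 × 490 × 8.484 × 480 × 10⁻³ = 1197 kN (longitudinal, 2 welds).
R_nwt = 0.6 × 490 × 8.484 × 85 × 10⁻³ = 212 kN (transverse, base value).
(i) R_nwl + R_nwt = 1409 kN; (ii) 0.85 R_nwl + 1.5 R_nwt = 1336 kN.
R_n = max = 1409 kN [governs: (i)]; R_n/Ω = 704.6 kN.

R_n/Ω ≈ 705 kN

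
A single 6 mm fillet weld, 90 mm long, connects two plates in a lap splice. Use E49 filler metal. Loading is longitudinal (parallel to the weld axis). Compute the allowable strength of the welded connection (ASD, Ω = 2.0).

R_n/Ω ≈ 56.1 kN

E49XX → F_EXX = 490 MPa.
Effective throat t_e = 0.707 × 6 = 4.242 mm.
Total length L = 90 mm; A_we = 4.242 × 90 = 381.8 mm².
F_nw = 0.6 F_EXX = 0.6 × 490 = 294 MPa.
R_n = 294 × 381.8 × 10⁻³ = 112.2 kN; R_n/Ω = 112.2/2.0 = 56.12 kN.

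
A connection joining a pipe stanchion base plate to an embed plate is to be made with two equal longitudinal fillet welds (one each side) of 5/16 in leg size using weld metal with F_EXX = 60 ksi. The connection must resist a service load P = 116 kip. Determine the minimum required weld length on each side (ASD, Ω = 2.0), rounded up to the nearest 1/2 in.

Throat t_e = 0.707 × 0.3125 = 0.2209 in.
r_n/Ω = (0.6 × 60 × 0.2209) / 2.0 = 3.977 kip/in.
L_req = P / (r_n/Ω) = 116 / 3.977 = 29.17 in total.
Per side: 29.17 / 2 = 14.58 in.
Round up → use L = 15 in on each side.

L = 15 in on each side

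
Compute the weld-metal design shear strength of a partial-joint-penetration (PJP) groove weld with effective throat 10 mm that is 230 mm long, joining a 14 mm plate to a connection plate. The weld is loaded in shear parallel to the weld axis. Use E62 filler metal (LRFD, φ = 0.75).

φR_n ≈ 642 kN

E62XX → F_EXX = 620 MPa.
Effective throat (given) t_e = 10 mm.
A_we = 10 × 230 = 2300 mm².
F_nw = 0.6 F_EXX = 372 MPa.
φR_n = 0.75 × 372 × 2300 × 10⁻³ = 641.7 kN.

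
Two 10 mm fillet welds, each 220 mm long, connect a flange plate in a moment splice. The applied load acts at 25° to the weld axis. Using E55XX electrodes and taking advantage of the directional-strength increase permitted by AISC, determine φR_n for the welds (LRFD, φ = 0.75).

φR_n ≈ 876 kN

E55XX → F_EXX = 550 MPa.
t_e = 0.707 × 10 = 7.07 mm; A_we = 7.07 × 440 = 3111 mm².
Directional factor: 1.0 + 0.5 sin^1.5(25°) = 1.137.
F_nw = 0.6 × 550 × 1.137 = 375.3 MPa.
φR_n = 0.75 × 375.3 × 3111 × 10⁻³ = 875.7 kN.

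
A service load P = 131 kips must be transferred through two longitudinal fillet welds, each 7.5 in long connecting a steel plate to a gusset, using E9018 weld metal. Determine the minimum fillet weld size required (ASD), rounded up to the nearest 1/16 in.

w = 1/2 in

E90XX → F_EXX = 90 ksi.
Total weld length L = 15 in.
Required throat t_e = P × Ω / (0.6 F_EXX × L) = 131 × 2.0 / (0.6 × 90 × 15) = 0.3235 in.
Required leg w = t_e / 0.707 = 0.4575 in → use 1/2 in.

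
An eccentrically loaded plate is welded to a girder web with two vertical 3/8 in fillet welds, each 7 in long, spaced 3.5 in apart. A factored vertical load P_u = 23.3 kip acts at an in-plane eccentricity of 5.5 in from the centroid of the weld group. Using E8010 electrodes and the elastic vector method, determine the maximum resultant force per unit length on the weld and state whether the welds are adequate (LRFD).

E80XX → F_EXX = 80 ksi.
Total weld length L_w = 14 in. Treat welds as unit-width lines.
Polar moment about centroid: J = 2[d³/12 + d(b/2)²] = 2[7³/12 + 7×1.75²] = 100 in³.
Direct shear f_v = P/L_w = 23.3 / 14 = 1.664 kip/in (vertical).
Torsion M = P·e = 23.3 × 5.5 = 128.15 kip·in.
Critical point at (x, y) = (1.75, 3.5) from centroid. f_tx = M·y/J = 4.483 kip/in; f_ty = M·x/J = 2.242 kip/in.
Resultant f_max = √[f_tx² + (f_v + f_ty)²] = √[4.483² + (1.664 + 2.242)²] = 5.946 kip/in.
Capacity per unit length: φr_n = 0.75 × 0.6 × 80 × (0.707 × 0.375) = 9.544 kip/in.
5.946 ≤ 9.544 → adequate.

f_max ≈ 5.95 kip/in; adequate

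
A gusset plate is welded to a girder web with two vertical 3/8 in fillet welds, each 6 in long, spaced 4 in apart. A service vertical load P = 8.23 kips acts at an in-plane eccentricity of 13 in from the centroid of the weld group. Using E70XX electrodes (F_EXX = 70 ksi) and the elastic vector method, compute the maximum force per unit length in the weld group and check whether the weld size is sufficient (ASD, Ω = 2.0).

Total weld length L_w = 12 in. Treat welds as unit-width lines.
Polar moment about centroid: J = 2[d³/12 + d(b/2)²] = 2[6³/12 + 6×2²] = 84 in³.
Direct shear f_v = P/L_w = 8.23 / 12 = 0.6858 kip/in (vertical).
Torsion M = P·e = 8.23 × 13 = 106.99 kip·in.
Critical point at (x, y) = (2, 3) from centroid. f_tx = M·y/J = 3.821 kip/in; f_ty = M·x/J = 2.547 kip/in.
Resultant f_max = √[f_tx² + (f_v + f_ty)²] = √[3.821² + (0.6858 + 2.547)²] = 5.005 kip/in.
Capacity per unit length: r_n/Ω = (1/2.0) × 0.6 × 70 × (0.707 × 0.375) = 5.568 kip/in.
5.005 ≤ 5.568 → adequate.

f_max ≈ 5.01 kip/in; adequate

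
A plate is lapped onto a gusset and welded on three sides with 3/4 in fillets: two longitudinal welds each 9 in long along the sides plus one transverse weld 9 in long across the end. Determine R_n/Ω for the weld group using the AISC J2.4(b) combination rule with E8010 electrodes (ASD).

E80XX → F_EXX = 80 ksi.
t_e = 0.707 × 0.75 = 0.5302 in.
R_nwl = 0.6 × 80 × 0.5302 × 18 = 458.1 kip (longitudinal, 2 welds).
R_nwt = 0.6 × 80 × 0.5302 × 9 = 229.1 kip (transverse, base value).
(i) R_nwl + R_nwt = 687.2 kip; (ii) 0.85 R_nwl + 1.5 R_nwt = 733 kip.
R_n = max = 733 kip [governs: (ii)]; R_n/Ω = 366.5 kip.

R_n/Ω ≈ 367 kip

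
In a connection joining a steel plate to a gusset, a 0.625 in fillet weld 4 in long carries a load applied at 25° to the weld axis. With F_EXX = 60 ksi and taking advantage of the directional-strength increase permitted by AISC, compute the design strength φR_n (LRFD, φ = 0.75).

t_e = 0.707 × 0.625 = 0.4419 in; A_we = 0.4419 × 4 = 1.767 in².
Directional factor: 1.0 + 0.5 sin^1.5(25°) = 1.137.
F_nw = 0.6 × 60 × 1.137 = 40.95 ksi.
φR_n = 0.75 × 40.95 × 1.767 = 54.28 kip.

φR_n ≈ 54.3 kip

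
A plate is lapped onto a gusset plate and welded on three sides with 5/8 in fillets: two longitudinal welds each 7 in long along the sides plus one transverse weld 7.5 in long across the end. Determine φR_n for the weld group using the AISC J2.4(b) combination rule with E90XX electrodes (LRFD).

φR_n ≈ 414 kip

E90XX → F_EXX = 90 ksi.
t_e = 0.707 × 0.625 = 0.4419 in.
R_nwl = 0.6 × 90 × 0.4419 × 14 = 334.1 kip (longitudinal, 2 welds).
R_nwt = 0.6 × 90 × 0.4419 × 7.5 = 179 kip (transverse, base value).
(i) R_nwl + R_nwt = 513 kip; (ii) 0.85 R_nwl + 1.5 R_nwt = 552.4 kip.
R_n = max = 552.4 kip [governs: (ii)]; φR_n = 414.3 kip.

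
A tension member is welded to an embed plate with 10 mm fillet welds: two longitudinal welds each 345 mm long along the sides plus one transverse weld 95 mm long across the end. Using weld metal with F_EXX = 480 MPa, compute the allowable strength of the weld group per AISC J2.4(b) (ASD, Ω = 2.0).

t_e = 0.707 × 10 = 7.07 mm.
R_nwl = 0.6 × 480 × 7.07 × 690 × 10⁻³ = 1405 kN (longitudinal, 2 welds).
R_nwt = 0.6 × 480 × 7.07 × 95 × 10⁻³ = 193.4 kN (transverse, base value).
(i) R_nwl + R_nwt = 1598 kN; (ii) 0.85 R_nwl + 1.5 R_nwt = 1484 kN.
R_n = max = 1598 kN [governs: (i)]; R_n/Ω = 799.2 kN.

R_n/Ω ≈ 799 kN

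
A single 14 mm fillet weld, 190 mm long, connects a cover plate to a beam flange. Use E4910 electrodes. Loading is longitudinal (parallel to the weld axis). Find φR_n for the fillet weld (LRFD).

E49XX → F_EXX = 490 MPa.
Effective throat t_e = 0.707 × 14 = 9.898 mm.
Total length L = 190 mm; A_we = 9.898 × 190 = 1881 mm².
F_nw = 0.6 F_EXX = 0.6 × 490 = 294 MPa.
φR_n = 0.75 × 294 × 1881 × 10⁻³ = 414.7 kN.

φR_n ≈ 415 kN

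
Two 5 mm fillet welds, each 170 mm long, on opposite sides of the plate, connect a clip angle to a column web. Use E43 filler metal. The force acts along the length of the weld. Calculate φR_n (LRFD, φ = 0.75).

E43XX → F_EXX = 430 MPa.
Effective throat t_e = 0.707 × 5 = 3.535 mm.
Total length L = 340 mm; A_we = 3.535 × 340 = 1202 mm².
F_nw = 0.6 F_EXX = 0.6 × 430 = 258 MPa.
φR_n = 0.75 × 258 × 1202 × 10⁻³ = 232.6 kN.

φR_n ≈ 233 kN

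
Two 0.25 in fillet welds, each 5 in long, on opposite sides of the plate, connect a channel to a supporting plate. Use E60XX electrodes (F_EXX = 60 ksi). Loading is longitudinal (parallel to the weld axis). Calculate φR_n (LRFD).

φR_n ≈ 47.7 kip

Effective throat t_e = 0.707 × 0.25 = 0.1767 in.
Total length L = 10 in; A_we = 0.1767 × 10 = 1.767 in².
F_nw = 0.6 F_EXX = 0.6 × 60 = 36 ksi.
φR_n = 0.75 × 36 × 1.767 = 47.72 kip.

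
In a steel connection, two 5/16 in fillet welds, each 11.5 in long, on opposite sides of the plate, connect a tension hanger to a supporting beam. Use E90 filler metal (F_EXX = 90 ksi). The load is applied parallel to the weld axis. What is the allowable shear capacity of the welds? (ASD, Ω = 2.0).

Effective throat t_e = 0.707 × 0.3125 = 0.2209 in.
Total length L = 23 in; A_we = 0.2209 × 23 = 5.082 in².
F_nw = 0.6 F_EXX = 0.6 × 90 = 54 ksi.
R_n = 54 × 5.082 = 274.4 kips; R_n/Ω = 274.4/2.0 = 137.2 kips.

R_n/Ω ≈ 137 kips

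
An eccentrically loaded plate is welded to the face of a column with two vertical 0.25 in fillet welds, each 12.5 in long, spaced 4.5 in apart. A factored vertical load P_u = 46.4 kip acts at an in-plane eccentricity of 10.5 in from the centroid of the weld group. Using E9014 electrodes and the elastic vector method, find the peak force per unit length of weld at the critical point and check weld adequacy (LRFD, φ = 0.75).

E90XX → F_EXX = 90 ksi.
Total weld length L_w = 25 in. Treat welds as unit-width lines.
Polar moment about centroid: J = 2[d³/12 + d(b/2)²] = 2[12.5³/12 + 12.5×2.25²] = 452.1 in³.
Direct shear f_v = P/L_w = 46.4 / 25 = 1.856 kip/in (vertical).
Torsion M = P·e = 46.4 × 10.5 = 487.2 kip·in.
Critical point at (x, y) = (2.25, 6.25) from centroid. f_tx = M·y/J = 6.735 kip/in; f_ty = M·x/J = 2.425 kip/in.
Resultant f_max = √[f_tx² + (f_v + f_ty)²] = √[6.735² + (1.856 + 2.425)²] = 7.981 kip/in.
Capacity per unit length: φr_n = 0.75 × 0.6 × 90 × (0.707 × 0.25) = 7.158 kip/in.
7.981 > 7.158 → NOT adequate.

f_max ≈ 7.98 kip/in; NOT adequate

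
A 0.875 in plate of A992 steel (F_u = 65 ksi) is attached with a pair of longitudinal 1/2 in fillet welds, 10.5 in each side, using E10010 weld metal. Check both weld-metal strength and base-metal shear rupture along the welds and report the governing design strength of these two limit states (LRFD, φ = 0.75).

E100XX → F_EXX = 100 ksi.
t_e = 0.707 × 0.5 = 0.3535 in; L = 21 in.
Weld metal: φR_n = 0.75 × 0.6 × 100 × 0.3535 × 21 = 334.1 kip.
Base metal (shear rupture): φR_n = 0.75 × 0.6 × 65 × 0.875 × 21 = 537.5 kip.
Governing: weld metal.

φR_n ≈ 334 kip (weld metal governs)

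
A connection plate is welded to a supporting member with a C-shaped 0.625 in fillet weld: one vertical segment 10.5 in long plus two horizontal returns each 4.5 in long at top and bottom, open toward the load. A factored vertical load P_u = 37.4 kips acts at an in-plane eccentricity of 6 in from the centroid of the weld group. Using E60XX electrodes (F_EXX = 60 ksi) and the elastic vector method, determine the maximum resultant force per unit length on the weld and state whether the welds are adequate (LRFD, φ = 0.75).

f_max ≈ 4.99 kip/in; adequate

Total weld length L_w = 19.5 in. Treat welds as unit-width lines.
Centroid: x̄ = 2×4.5×2.25 / 19.5 = 1.038 in from the vertical weld.
Polar moment about centroid: J = I_x + I_y = [10.5³/12 + 2×4.5×5.25²] + [10.5×1.038² + 2(4.5³/12 + 4.5×1.212²)] = 384.3 in³.
Direct shear f_v = P/L_w = 37.4 / 19.5 = 1.918 kip/in (vertical).
Torsion M = P·e = 37.4 × 6 = 224.4 kip·in.
Critical point at (x, y) = (3.462, 5.25) from centroid. f_tx = M·y/J = 3.066 kip/in; f_ty = M·x/J = 2.022 kip/in.
Resultant f_max = √[f_tx² + (f_v + f_ty)²] = √[3.066² + (1.918 + 2.022)²] = 4.992 kip/in.
Capacity per unit length: φr_n = 0.75 × 0.6 × 60 × (0.707 × 0.625) = 11.93 kip/in.
4.992 ≤ 11.93 → adequate.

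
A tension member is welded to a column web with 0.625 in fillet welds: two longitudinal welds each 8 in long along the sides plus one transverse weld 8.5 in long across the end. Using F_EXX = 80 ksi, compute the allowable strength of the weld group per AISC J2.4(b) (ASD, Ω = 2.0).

t_e = 0.707 × 0.625 = 0.4419 in.
R_nwl = 0.6 × 80 × 0.4419 × 16 = 339.4 kip (longitudinal, 2 welds).
R_nwt = 0.6 × 80 × 0.4419 × 8.5 = 180.3 kip (transverse, base value).
(i) R_nwl + R_nwt = 519.6 kip; (ii) 0.85 R_nwl + 1.5 R_nwt = 558.9 kip.
R_n = max = 558.9 kip [governs: (ii)]; R_n/Ω = 279.4 kip.

R_n/Ω ≈ 279 kip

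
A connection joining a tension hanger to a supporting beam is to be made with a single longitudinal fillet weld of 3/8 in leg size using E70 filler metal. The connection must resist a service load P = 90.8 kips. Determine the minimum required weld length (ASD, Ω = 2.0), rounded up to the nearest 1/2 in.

L = 16.5 in

E70XX → F_EXX = 70 ksi.
Throat t_e = 0.707 × 0.375 = 0.2651 in.
r_n/Ω = (0.6 × 70 × 0.2651) / 2.0 = 5.568 kip/in.
L_req = P / (r_n/Ω) = 90.8 / 5.568 = 16.31 in total.
Round up → use L = 16.5 in.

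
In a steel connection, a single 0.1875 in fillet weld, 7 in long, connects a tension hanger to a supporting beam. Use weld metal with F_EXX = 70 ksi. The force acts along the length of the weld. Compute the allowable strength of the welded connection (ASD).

R_n/Ω ≈ 19.5 kip

Effective throat t_e = 0.707 × 0.1875 = 0.1326 in.
Total length L = 7 in; A_we = 0.1326 × 7 = 0.9279 in².
F_nw = 0.6 F_EXX = 0.6 × 70 = 42 ksi.
R_n = 42 × 0.9279 = 38.97 kip; R_n/Ω = 38.97/2.0 = 19.49 kip.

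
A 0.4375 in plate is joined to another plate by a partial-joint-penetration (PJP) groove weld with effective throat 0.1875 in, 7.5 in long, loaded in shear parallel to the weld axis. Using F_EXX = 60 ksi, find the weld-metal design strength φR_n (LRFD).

φR_n ≈ 38 kips

Effective throat (given) t_e = 0.1875 in.
A_we = 0.1875 × 7.5 = 1.406 in².
F_nw = 0.6 F_EXX = 36 ksi.
φR_n = 0.75 × 36 × 1.406 = 37.97 kips.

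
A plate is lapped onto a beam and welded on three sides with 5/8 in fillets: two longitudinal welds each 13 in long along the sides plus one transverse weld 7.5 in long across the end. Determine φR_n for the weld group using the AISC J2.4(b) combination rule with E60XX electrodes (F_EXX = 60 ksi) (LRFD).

t_e = 0.707 × 0.625 = 0.4419 in.
R_nwl = 0.6 × 60 × 0.4419 × 26 = 413.6 kips (longitudinal, 2 welds).
R_nwt = 0.6 × 60 × 0.4419 × 7.5 = 119.3 kips (transverse, base value).
(i) R_nwl + R_nwt = 532.9 kips; (ii) 0.85 R_nwl + 1.5 R_nwt = 530.5 kips.
R_n = max = 532.9 kips [governs: (i)]; φR_n = 399.7 kips.

φR_n ≈ 400 kips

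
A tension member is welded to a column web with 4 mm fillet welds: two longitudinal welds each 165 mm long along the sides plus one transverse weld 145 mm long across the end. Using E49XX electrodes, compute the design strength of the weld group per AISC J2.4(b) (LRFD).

φR_n ≈ 311 kN

E49XX → F_EXX = 490 MPa.
t_e = 0.707 × 4 = 2.828 mm.
R_nwl = 0.6 × 490 × 2.828 × 330 × 10⁻³ = 274.4 kN (longitudinal, 2 welds).
R_nwt = 0.6 × 490 × 2.828 × 145 × 10⁻³ = 120.6 kN (transverse, base value).
(i) R_nwl + R_nwt = 394.9 kN; (ii) 0.85 R_nwl + 1.5 R_nwt = 414.1 kN.
R_n = max = 414.1 kN [governs: (ii)]; φR_n = 310.5 kN.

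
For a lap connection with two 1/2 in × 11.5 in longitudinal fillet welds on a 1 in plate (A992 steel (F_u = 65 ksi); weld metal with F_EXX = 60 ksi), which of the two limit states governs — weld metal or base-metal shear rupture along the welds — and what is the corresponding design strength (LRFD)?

φR_n ≈ 220 kip (weld metal governs)

t_e = 0.707 × 0.5 = 0.3535 in; L = 23 in.
Weld metal: φR_n = 0.75 × 0.6 × 60 × 0.3535 × 23 = 219.5 kip.
Base metal (shear rupture): φR_n = 0.75 × 0.6 × 65 × 1 × 23 = 672.8 kip.
Governing: weld metal.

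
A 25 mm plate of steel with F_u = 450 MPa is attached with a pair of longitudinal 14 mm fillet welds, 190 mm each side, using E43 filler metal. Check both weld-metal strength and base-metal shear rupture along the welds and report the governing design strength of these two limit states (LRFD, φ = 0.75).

φR_n ≈ 728 kN (weld metal governs)

E43XX → F_EXX = 430 MPa.
t_e = 0.707 × 14 = 9.898 mm; L = 380 mm.
Weld metal: φR_n = 0.75 × 0.6 × 430 × 9.898 × 380 × 10⁻³ = 727.8 kN.
Base metal (shear rupture): φR_n = 0.75 × 0.6 × 450 × 25 × 380 × 10⁻³ = 1924 kN.
Governing: weld metal.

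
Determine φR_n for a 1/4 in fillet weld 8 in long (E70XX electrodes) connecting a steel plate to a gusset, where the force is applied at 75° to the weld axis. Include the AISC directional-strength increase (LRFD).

φR_n ≈ 65.7 kips

E70XX → F_EXX = 70 ksi.
t_e = 0.707 × 0.25 = 0.1767 in; A_we = 0.1767 × 8 = 1.414 in².
Directional factor: 1.0 + 0.5 sin^1.5(75°) = 1.475.
F_nw = 0.6 × 70 × 1.475 = 61.94 ksi.
φR_n = 0.75 × 61.94 × 1.414 = 65.68 kips.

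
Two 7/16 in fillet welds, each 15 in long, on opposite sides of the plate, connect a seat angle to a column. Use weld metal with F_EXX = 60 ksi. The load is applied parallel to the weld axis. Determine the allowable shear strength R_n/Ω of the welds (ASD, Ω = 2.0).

R_n/Ω ≈ 167 kips

Effective throat t_e = 0.707 × 0.4375 = 0.3093 in.
Total length L = 30 in; A_we = 0.3093 × 30 = 9.279 in².
F_nw = 0.6 F_EXX = 0.6 × 60 = 36 ksi.
R_n = 36 × 9.279 = 334.1 kips; R_n/Ω = 334.1/2.0 = 167 kips.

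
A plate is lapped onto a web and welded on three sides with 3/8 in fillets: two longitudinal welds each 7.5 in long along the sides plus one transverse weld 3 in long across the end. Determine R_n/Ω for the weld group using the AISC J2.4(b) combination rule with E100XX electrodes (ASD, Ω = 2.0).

R_n/Ω ≈ 143 kip

E100XX → F_EXX = 100 ksi.
t_e = 0.707 × 0.375 = 0.2651 in.
R_nwl = 0.6 × 100 × 0.2651 × 15 = 238.6 kip (longitudinal, 2 welds).
R_nwt = 0.6 × 100 × 0.2651 × 3 = 47.72 kip (transverse, base value).
(i) R_nwl + R_nwt = 286.3 kip; (ii) 0.85 R_nwl + 1.5 R_nwt = 274.4 kip.
R_n = max = 286.3 kip [governs: (i)]; R_n/Ω = 143.2 kip.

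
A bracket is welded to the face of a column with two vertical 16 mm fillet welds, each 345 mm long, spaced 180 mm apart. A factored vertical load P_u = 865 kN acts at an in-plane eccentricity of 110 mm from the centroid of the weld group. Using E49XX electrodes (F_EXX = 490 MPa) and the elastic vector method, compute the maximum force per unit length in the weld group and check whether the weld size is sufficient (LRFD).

Total weld length L_w = 690 mm. Treat welds as unit-width lines.
Polar moment about centroid: J = 2[d³/12 + d(b/2)²] = 2[345³/12 + 345×90²] = 12430000 mm³.
Direct shear f_v = P/L_w = 865×10³ / 690 = 1254 N/mm (vertical).
Torsion M = P·e = 865×10³ × 110 = 95150000 N·mm.
Critical point at (x, y) = (90, 172.5) from centroid. f_tx = M·y/J = 1320 N/mm; f_ty = M·x/J = 688.8 N/mm.
Resultant f_max = √[f_tx² + (f_v + f_ty)²] = √[1320² + (1254 + 688.8)²] = 2349 N/mm.
Capacity per unit length: φr_n = 0.75 × 0.6 × 490 × (0.707 × 16) = 2494 N/mm.
2349 ≤ 2494 → adequate.

f_max ≈ 2350 N/mm; adequate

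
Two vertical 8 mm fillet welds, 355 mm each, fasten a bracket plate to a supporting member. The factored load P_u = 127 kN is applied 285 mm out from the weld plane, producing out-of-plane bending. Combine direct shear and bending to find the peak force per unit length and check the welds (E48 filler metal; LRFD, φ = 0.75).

f_max ≈ 880 N/mm; adequate

E48XX → F_EXX = 480 MPa.
L_w = 2 × 355 = 710 mm; section modulus (unit throat) S = 2 × L²/6 = 42010 mm².
Direct shear f_v = P/L_w = 127×10³/710 = 178.9 N/mm.
Moment M = P × e = 127×10³ × 285 = 36195000 N·mm; bending f_b = M/S = 861.6 N/mm.
f_max = √(f_v² + f_b²) = √(178.9² + 861.6²) = 880 N/mm.
φr_n = 0.75 × 0.6 × 480 × (0.707 × 8) = 1222 N/mm → adequate.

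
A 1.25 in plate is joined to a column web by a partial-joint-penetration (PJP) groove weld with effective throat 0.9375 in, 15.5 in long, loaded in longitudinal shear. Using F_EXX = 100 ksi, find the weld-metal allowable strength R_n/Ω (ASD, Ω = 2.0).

R_n/Ω ≈ 436 kips

Effective throat (given) t_e = 0.9375 in.
A_we = 0.9375 × 15.5 = 14.53 in².
F_nw = 0.6 F_EXX = 60 ksi.
R_n/Ω = (60 × 14.53) / 2.0 = 435.9 kips.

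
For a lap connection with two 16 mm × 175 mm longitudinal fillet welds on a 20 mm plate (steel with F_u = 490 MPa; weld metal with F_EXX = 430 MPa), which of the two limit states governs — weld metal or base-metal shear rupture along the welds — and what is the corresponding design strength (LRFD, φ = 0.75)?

φR_n ≈ 766 kN (weld metal governs)

t_e = 0.707 × 16 = 11.31 mm; L = 350 mm.
Weld metal: φR_n = 0.75 × 0.6 × 430 × 11.31 × 350 × 10⁻³ = 766.1 kN.
Base metal (shear rupture): φR_n = 0.75 × 0.6 × 490 × 20 × 350 × 10⁻³ = 1544 kN.
Governing: weld metal.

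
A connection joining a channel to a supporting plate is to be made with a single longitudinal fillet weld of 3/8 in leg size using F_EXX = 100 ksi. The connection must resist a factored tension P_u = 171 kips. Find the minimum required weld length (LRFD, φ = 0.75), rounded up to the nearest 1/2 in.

Throat t_e = 0.707 × 0.375 = 0.2651 in.
φr_n = 0.75 × 0.6 × 100 × 0.2651 = 11.93 kips/in.
L_req = P_u / φr_n = 171 / 11.93 = 14.33 in total.
Round up → use L = 14.5 in.

L = 14.5 in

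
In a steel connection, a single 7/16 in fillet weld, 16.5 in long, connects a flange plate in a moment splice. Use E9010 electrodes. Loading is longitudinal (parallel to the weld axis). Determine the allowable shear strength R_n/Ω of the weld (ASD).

R_n/Ω ≈ 138 kips

E90XX → F_EXX = 90 ksi.
Effective throat t_e = 0.707 × 0.4375 = 0.3093 in.
Total length L = 16.5 in; A_we = 0.3093 × 16.5 = 5.104 in².
F_nw = 0.6 F_EXX = 0.6 × 90 = 54 ksi.
R_n = 54 × 5.104 = 275.6 kips; R_n/Ω = 275.6/2.0 = 137.8 kips.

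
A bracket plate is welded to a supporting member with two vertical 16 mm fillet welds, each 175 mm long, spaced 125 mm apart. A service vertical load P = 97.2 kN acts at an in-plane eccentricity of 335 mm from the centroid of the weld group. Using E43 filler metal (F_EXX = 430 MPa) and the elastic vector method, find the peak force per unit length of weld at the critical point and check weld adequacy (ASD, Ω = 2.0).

Total weld length L_w = 350 mm. Treat welds as unit-width lines.
Polar moment about centroid: J = 2[d³/12 + d(b/2)²] = 2[175³/12 + 175×62.5²] = 2260000 mm³.
Direct shear f_v = P/L_w = 97.2×10³ / 350 = 277.7 N/mm (vertical).
Torsion M = P·e = 97.2×10³ × 335 = 32562000 N·mm.
Critical point at (x, y) = (62.5, 87.5) from centroid. f_tx = M·y/J = 1260 N/mm; f_ty = M·x/J = 900.3 N/mm.
Resultant f_max = √[f_tx² + (f_v + f_ty)²] = √[1260² + (277.7 + 900.3)²] = 1725 N/mm.
Capacity per unit length: r_n/Ω = (1/2.0) × 0.6 × 430 × (0.707 × 16) = 1459 N/mm.
1725 > 1459 → NOT adequate.

f_max ≈ 1730 N/mm; NOT adequate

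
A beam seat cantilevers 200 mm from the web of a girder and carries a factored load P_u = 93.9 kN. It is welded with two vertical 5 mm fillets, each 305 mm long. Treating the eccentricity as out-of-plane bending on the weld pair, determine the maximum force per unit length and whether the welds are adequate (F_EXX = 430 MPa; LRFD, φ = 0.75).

f_max ≈ 625 N/mm; adequate

L_w = 2 × 305 = 610 mm; section modulus (unit throat) S = 2 × L²/6 = 31010 mm².
Direct shear f_v = P/L_w = 93.9×10³/610 = 153.9 N/mm.
Moment M = P × e = 93.9×10³ × 200 = 18780000 N·mm; bending f_b = M/S = 605.6 N/mm.
f_max = √(f_v² + f_b²) = √(153.9² + 605.6²) = 624.9 N/mm.
φr_n = 0.75 × 0.6 × 430 × (0.707 × 5) = 684 N/mm → adequate.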